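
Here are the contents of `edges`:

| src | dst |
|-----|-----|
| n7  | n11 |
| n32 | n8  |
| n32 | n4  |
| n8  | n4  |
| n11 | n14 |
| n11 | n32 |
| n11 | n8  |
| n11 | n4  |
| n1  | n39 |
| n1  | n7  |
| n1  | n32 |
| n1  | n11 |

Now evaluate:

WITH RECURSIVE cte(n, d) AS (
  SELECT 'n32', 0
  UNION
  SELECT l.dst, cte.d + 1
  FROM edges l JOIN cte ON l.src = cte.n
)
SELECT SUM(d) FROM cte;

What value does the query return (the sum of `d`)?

4

Base: (n32, d=0).
Iteration 1: edges from {n32} -> (n4, d=1), (n8, d=1).
Iteration 2: edges from {n4,n8} -> (n4, d=2).
Iteration 3: no outgoing edges from {n4}; recursion stops.
SUM(d) = 0 + 1 + 1 + 2 = 4.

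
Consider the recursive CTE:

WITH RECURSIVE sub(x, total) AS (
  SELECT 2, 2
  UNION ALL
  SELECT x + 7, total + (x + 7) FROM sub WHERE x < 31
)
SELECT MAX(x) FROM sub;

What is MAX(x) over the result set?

37

Base: x=2, total=2.
Iteration 1: 2 < 31 holds -> x = 2 + 7 = 9, total = 2 + 9 = 11.
Iteration 2: 9 < 31 holds -> x = 9 + 7 = 16, total = 11 + 16 = 27.
Iteration 3: 16 < 31 holds -> x = 16 + 7 = 23, total = 27 + 23 = 50.
Iteration 4: 23 < 31 holds -> x = 23 + 7 = 30, total = 50 + 30 = 80.
Iteration 5: 30 < 31 holds -> x = 30 + 7 = 37, total = 80 + 37 = 117.
Iteration 6: 37 < 31 fails; recursion stops.
x values: 2, 9, 16, 23, 30, 37; the maximum is 37.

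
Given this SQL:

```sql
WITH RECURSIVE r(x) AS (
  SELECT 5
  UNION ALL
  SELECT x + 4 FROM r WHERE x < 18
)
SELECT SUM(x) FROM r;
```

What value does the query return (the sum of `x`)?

Base: x=5.
Iteration 1: 5 < 18 holds -> x = 5 + 4 = 9.
Iteration 2: 9 < 18 holds -> x = 9 + 4 = 13.
Iteration 3: 13 < 18 holds -> x = 13 + 4 = 17.
Iteration 4: 17 < 18 holds -> x = 17 + 4 = 21.
Iteration 5: 21 < 18 fails; recursion stops.
SUM(x) = 5 + 9 + 13 + 17 + 21 = 65.

65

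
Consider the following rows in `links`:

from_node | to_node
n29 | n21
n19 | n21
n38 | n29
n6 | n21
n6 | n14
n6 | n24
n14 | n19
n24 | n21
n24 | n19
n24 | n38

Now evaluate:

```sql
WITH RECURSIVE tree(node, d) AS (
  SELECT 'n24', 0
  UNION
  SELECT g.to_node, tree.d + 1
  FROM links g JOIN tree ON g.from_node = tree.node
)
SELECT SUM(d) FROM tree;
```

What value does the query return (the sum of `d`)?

Base: (n24, d=0).
Iteration 1: edges from {n24} -> (n19, d=1), (n21, d=1), (n38, d=1).
Iteration 2: edges from {n19,n21,n38} -> (n21, d=2), (n29, d=2).
Iteration 3: edges from {n21,n29} -> (n21, d=3).
Iteration 4: no outgoing edges from {n21}; recursion stops.
SUM(d) = 0 + 1 + 1 + 1 + 2 + 2 + 3 = 10.

10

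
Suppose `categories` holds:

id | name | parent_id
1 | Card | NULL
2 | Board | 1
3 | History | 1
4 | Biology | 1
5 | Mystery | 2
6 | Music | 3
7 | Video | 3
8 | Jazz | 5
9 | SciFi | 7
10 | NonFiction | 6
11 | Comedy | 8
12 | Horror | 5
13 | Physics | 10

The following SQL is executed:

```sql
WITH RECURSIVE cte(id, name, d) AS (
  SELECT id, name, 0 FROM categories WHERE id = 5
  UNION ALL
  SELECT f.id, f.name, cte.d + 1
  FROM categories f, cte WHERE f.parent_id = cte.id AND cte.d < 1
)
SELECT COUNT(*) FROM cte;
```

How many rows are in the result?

Base: id=5 (Mystery) at d 0.
Iteration 1: rows with parent_id in {5} -> Jazz (id 8, d 1), Horror (id 12, d 1).
Iteration 2: d < 1 fails for all current rows; recursion stops.
Total rows emitted: 3.

3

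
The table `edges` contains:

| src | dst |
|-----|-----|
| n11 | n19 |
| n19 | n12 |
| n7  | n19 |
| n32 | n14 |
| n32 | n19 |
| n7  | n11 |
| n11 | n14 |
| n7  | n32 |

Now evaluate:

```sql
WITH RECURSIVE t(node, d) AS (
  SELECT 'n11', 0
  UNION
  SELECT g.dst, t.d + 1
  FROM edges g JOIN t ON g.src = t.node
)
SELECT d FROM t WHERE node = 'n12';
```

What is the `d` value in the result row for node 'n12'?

2

Base: (n11, d=0).
Iteration 1: edges from {n11} -> (n14, d=1), (n19, d=1).
Iteration 2: edges from {n14,n19} -> (n12, d=2).
Iteration 3: no outgoing edges from {n12}; recursion stops.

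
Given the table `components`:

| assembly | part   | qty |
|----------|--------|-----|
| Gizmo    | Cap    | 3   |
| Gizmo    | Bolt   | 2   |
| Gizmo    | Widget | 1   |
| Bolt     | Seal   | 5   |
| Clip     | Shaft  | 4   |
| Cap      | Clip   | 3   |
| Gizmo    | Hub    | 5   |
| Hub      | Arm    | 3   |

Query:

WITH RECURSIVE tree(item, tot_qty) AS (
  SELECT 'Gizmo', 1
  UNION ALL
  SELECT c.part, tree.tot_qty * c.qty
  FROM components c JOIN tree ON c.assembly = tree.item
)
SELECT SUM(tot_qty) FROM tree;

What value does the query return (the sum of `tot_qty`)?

82

Base: (Gizmo, tot_qty=1).
Iteration 1: components of {Gizmo} -> Bolt = 1*2 = 2, Cap = 1*3 = 3, Hub = 1*5 = 5, Widget = 1*1 = 1.
Iteration 2: components of {Bolt,Cap,Hub,Widget} -> Arm = 5*3 = 15, Clip = 3*3 = 9, Seal = 2*5 = 10.
Iteration 3: components of {Arm,Clip,Seal} -> Shaft = 9*4 = 36.
Iteration 4: no further components; recursion stops.
SUM(tot_qty) = 1 + 1 + 3 + 2 + 5 + 9 + 10 + 15 + 36 = 82.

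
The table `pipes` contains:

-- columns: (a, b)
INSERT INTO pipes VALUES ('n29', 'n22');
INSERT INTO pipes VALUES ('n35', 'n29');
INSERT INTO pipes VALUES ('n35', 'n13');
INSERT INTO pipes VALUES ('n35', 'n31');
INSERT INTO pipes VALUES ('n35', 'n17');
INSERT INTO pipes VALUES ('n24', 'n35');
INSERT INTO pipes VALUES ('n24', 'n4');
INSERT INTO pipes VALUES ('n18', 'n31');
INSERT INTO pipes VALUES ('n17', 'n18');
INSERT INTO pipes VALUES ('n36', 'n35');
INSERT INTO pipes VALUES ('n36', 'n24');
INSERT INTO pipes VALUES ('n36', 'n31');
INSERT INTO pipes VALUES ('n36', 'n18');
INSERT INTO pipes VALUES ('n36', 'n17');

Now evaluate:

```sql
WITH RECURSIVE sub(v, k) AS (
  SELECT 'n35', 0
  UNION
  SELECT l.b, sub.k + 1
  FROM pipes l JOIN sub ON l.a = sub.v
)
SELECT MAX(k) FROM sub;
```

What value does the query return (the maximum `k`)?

Base: (n35, k=0).
Iteration 1: edges from {n35} -> (n13, k=1), (n17, k=1), (n29, k=1), (n31, k=1).
Iteration 2: edges from {n13,n17,n29,n31} -> (n18, k=2), (n22, k=2).
Iteration 3: edges from {n18,n22} -> (n31, k=3).
Iteration 4: no outgoing edges from {n31}; recursion stops.
k values: 0, 1, 1, 1, 1, 2, 2, 3; the maximum is 3.

3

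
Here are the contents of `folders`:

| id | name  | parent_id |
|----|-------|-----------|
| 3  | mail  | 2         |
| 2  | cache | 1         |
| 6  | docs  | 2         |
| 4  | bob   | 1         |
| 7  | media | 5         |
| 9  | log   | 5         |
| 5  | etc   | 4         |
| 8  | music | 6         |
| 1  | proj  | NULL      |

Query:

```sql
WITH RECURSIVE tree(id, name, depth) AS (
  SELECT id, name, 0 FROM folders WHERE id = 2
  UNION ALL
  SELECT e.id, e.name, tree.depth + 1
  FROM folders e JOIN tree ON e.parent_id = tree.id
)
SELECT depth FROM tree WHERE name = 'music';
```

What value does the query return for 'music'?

Base: id=2 (cache) at depth 0.
Iteration 1: rows with parent_id in {2} -> mail (id 3, depth 1), docs (id 6, depth 1).
Iteration 2: rows with parent_id in {3,6} -> music (id 8, depth 2).
Iteration 3: no rows with parent_id in {8}; recursion stops.

2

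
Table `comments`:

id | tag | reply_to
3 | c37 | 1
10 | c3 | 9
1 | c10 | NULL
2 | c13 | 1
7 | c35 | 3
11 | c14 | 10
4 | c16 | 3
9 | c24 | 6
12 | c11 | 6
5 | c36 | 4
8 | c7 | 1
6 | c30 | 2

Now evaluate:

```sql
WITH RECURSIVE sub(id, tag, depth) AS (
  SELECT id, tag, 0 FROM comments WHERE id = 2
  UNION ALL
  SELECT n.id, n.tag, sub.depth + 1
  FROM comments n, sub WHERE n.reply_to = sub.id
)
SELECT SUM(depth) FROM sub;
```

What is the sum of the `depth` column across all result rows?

Base: id=2 (c13) at depth 0.
Iteration 1: rows with reply_to in {2} -> c30 (id 6, depth 1).
Iteration 2: rows with reply_to in {6} -> c24 (id 9, depth 2), c11 (id 12, depth 2).
Iteration 3: rows with reply_to in {9,12} -> c3 (id 10, depth 3).
Iteration 4: rows with reply_to in {10} -> c14 (id 11, depth 4).
Iteration 5: no rows with reply_to in {11}; recursion stops.
SUM(depth) = 0 + 1 + 2 + 2 + 3 + 4 = 12.

12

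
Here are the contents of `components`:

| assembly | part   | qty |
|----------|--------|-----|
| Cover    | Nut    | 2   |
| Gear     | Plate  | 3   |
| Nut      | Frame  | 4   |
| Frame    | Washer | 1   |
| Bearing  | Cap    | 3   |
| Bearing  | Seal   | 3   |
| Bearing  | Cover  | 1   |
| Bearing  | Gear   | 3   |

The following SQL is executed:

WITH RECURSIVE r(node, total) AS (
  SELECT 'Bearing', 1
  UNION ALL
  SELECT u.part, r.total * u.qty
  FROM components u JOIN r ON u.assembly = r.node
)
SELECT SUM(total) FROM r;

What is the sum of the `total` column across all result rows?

38

Base: (Bearing, total=1).
Iteration 1: components of {Bearing} -> Cap = 1*3 = 3, Cover = 1*1 = 1, Gear = 1*3 = 3, Seal = 1*3 = 3.
Iteration 2: components of {Cap,Cover,Gear,Seal} -> Nut = 1*2 = 2, Plate = 3*3 = 9.
Iteration 3: components of {Nut,Plate} -> Frame = 2*4 = 8.
Iteration 4: components of {Frame} -> Washer = 8*1 = 8.
Iteration 5: no further components; recursion stops.
SUM(total) = 1 + 3 + 1 + 3 + 3 + 9 + 2 + 8 + 8 = 38.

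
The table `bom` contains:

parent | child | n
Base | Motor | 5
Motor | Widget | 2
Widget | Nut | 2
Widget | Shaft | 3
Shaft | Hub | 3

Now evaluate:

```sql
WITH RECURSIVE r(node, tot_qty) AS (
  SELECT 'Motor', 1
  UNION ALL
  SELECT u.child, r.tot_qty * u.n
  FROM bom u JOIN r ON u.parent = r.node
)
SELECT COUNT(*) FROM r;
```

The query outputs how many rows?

5

Base: (Motor, tot_qty=1).
Iteration 1: components of {Motor} -> Widget = 1*2 = 2.
Iteration 2: components of {Widget} -> Nut = 2*2 = 4, Shaft = 2*3 = 6.
Iteration 3: components of {Nut,Shaft} -> Hub = 6*3 = 18.
Iteration 4: no further components; recursion stops.
Total rows emitted: 5.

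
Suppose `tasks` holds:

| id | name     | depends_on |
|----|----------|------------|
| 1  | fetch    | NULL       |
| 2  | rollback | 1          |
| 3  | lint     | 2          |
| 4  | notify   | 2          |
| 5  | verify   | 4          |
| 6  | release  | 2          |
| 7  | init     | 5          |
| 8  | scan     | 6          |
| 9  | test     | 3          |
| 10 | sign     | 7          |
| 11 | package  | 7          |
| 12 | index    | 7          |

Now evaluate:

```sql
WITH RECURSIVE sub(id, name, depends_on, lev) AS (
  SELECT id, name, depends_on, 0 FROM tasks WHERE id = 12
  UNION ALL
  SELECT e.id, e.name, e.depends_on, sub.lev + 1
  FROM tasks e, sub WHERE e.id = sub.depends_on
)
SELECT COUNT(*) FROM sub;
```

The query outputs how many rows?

Base: id=12 (index), depends_on=7, lev 0.
Iteration 1: join on id=7 -> init (id 7, depends_on=5, lev 1).
Iteration 2: join on id=5 -> verify (id 5, depends_on=4, lev 2).
Iteration 3: join on id=4 -> notify (id 4, depends_on=2, lev 3).
Iteration 4: join on id=2 -> rollback (id 2, depends_on=1, lev 4).
Iteration 5: join on id=1 -> fetch (id 1, depends_on=NULL, lev 5).
Iteration 6: depends_on is NULL; no match; recursion stops.
Total rows emitted: 6.

6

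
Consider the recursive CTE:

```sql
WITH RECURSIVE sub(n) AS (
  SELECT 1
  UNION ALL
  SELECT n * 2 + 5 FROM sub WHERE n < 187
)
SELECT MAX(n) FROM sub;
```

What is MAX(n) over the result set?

Base: n=1.
Iteration 1: 1 < 187 holds -> n = 1 * 2 + 5 = 7.
Iteration 2: 7 < 187 holds -> n = 7 * 2 + 5 = 19.
Iteration 3: 19 < 187 holds -> n = 19 * 2 + 5 = 43.
Iteration 4: 43 < 187 holds -> n = 43 * 2 + 5 = 91.
Iteration 5: 91 < 187 holds -> n = 91 * 2 + 5 = 187.
Iteration 6: 187 < 187 fails; recursion stops.
n values: 1, 7, 19, 43, 91, 187; the maximum is 187.

187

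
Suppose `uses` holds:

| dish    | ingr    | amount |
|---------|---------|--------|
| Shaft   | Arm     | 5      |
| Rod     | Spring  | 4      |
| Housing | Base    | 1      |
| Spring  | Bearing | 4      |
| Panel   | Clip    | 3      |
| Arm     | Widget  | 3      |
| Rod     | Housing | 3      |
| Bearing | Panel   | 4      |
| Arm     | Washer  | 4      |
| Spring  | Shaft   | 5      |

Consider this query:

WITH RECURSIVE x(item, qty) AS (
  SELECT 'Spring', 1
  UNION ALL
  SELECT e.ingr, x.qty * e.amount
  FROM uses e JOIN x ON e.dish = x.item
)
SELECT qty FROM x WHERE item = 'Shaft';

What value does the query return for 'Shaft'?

Base: (Spring, qty=1).
Iteration 1: components of {Spring} -> Bearing = 1*4 = 4, Shaft = 1*5 = 5.
Iteration 2: components of {Bearing,Shaft} -> Arm = 5*5 = 25, Panel = 4*4 = 16.
Iteration 3: components of {Arm,Panel} -> Clip = 16*3 = 48, Washer = 25*4 = 100, Widget = 25*3 = 75.
Iteration 4: no further components; recursion stops.

5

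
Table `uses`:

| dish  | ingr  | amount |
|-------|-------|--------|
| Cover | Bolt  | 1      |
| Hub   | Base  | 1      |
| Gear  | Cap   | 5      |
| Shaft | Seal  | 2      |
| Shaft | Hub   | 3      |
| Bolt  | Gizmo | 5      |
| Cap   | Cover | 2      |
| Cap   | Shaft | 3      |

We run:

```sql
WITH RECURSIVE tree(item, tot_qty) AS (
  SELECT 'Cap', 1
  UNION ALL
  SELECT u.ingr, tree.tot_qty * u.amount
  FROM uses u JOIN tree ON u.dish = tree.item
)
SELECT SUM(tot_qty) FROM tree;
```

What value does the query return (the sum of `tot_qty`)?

Base: (Cap, tot_qty=1).
Iteration 1: components of {Cap} -> Cover = 1*2 = 2, Shaft = 1*3 = 3.
Iteration 2: components of {Cover,Shaft} -> Bolt = 2*1 = 2, Hub = 3*3 = 9, Seal = 3*2 = 6.
Iteration 3: components of {Bolt,Hub,Seal} -> Base = 9*1 = 9, Gizmo = 2*5 = 10.
Iteration 4: no further components; recursion stops.
SUM(tot_qty) = 1 + 3 + 2 + 9 + 6 + 2 + 9 + 10 = 42.

42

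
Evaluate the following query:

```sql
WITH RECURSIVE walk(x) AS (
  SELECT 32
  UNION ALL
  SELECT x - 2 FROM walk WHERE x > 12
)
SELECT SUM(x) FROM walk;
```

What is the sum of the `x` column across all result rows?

242

Base: x=32.
Iteration 1: 32 > 12 holds -> x = 32 - 2 = 30.
Iteration 2: 30 > 12 holds -> x = 30 - 2 = 28.
Iteration 3: 28 > 12 holds -> x = 28 - 2 = 26.
Iteration 4: 26 > 12 holds -> x = 26 - 2 = 24.
Iteration 5: 24 > 12 holds -> x = 24 - 2 = 22.
Iteration 6: 22 > 12 holds -> x = 22 - 2 = 20.
Iteration 7: 20 > 12 holds -> x = 20 - 2 = 18.
Iteration 8: 18 > 12 holds -> x = 18 - 2 = 16.
Iteration 9: 16 > 12 holds -> x = 16 - 2 = 14.
Iteration 10: 14 > 12 holds -> x = 14 - 2 = 12.
Iteration 11: 12 > 12 fails; recursion stops.
SUM(x) = 32 + 30 + 28 + 26 + 24 + 22 + 20 + 18 + 16 + 14 + 12 = 242.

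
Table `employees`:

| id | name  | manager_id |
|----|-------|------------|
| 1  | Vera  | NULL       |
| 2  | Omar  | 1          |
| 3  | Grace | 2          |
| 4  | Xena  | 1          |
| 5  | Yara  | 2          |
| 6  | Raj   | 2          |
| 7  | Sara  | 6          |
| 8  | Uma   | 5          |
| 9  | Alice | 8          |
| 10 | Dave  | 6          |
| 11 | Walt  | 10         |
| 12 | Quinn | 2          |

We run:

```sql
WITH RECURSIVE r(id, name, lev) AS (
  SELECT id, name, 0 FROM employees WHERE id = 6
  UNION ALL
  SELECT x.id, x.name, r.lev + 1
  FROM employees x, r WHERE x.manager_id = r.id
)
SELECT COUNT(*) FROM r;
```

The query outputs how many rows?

4

Base: id=6 (Raj) at lev 0.
Iteration 1: rows with manager_id in {6} -> Sara (id 7, lev 1), Dave (id 10, lev 1).
Iteration 2: rows with manager_id in {7,10} -> Walt (id 11, lev 2).
Iteration 3: no rows with manager_id in {11}; recursion stops.
Total rows emitted: 4.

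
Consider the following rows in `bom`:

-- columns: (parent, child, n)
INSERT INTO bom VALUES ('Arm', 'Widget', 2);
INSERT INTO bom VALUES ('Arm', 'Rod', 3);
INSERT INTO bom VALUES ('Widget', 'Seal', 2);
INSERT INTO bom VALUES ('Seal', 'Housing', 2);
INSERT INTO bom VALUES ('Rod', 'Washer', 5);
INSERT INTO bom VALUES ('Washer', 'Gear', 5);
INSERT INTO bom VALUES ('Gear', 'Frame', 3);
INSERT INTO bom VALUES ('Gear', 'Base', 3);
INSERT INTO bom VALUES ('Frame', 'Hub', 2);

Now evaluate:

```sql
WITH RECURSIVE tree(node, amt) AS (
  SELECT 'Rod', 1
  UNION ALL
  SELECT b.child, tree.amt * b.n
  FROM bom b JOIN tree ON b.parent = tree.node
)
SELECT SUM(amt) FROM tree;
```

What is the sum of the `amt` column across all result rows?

331

Base: (Rod, amt=1).
Iteration 1: components of {Rod} -> Washer = 1*5 = 5.
Iteration 2: components of {Washer} -> Gear = 5*5 = 25.
Iteration 3: components of {Gear} -> Base = 25*3 = 75, Frame = 25*3 = 75.
Iteration 4: components of {Base,Frame} -> Hub = 75*2 = 150.
Iteration 5: no further components; recursion stops.
SUM(amt) = 1 + 5 + 25 + 75 + 75 + 150 = 331.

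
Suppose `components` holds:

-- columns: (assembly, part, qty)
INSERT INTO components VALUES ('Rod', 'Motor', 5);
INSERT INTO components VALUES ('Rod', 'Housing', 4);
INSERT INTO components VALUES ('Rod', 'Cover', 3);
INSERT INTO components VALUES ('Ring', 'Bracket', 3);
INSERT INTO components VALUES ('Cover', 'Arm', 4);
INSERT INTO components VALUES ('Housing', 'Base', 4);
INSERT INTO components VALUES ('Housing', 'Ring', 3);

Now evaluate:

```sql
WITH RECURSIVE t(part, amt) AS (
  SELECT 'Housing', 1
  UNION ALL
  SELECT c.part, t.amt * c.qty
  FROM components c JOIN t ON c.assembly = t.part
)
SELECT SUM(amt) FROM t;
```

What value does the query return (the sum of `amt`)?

17

Base: (Housing, amt=1).
Iteration 1: components of {Housing} -> Base = 1*4 = 4, Ring = 1*3 = 3.
Iteration 2: components of {Base,Ring} -> Bracket = 3*3 = 9.
Iteration 3: no further components; recursion stops.
SUM(amt) = 1 + 3 + 4 + 9 = 17.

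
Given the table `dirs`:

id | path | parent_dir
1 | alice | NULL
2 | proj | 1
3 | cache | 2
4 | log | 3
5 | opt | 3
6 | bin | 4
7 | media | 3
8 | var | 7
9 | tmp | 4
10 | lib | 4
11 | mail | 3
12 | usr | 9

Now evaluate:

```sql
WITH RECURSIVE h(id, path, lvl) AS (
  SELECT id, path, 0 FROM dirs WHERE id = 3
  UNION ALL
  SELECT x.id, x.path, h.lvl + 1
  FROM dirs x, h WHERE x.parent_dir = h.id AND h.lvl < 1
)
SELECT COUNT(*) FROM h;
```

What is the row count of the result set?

5

Base: id=3 (cache) at lvl 0.
Iteration 1: rows with parent_dir in {3} -> log (id 4, lvl 1), opt (id 5, lvl 1), media (id 7, lvl 1), mail (id 11, lvl 1).
Iteration 2: lvl < 1 fails for all current rows; recursion stops.
Total rows emitted: 5.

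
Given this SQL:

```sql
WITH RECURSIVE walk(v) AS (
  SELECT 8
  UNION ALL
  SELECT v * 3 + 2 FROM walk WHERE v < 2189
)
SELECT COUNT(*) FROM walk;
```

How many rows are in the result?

7

Base: v=8.
Iteration 1: 8 < 2189 holds -> v = 8 * 3 + 2 = 26.
Iteration 2: 26 < 2189 holds -> v = 26 * 3 + 2 = 80.
Iteration 3: 80 < 2189 holds -> v = 80 * 3 + 2 = 242.
Iteration 4: 242 < 2189 holds -> v = 242 * 3 + 2 = 728.
Iteration 5: 728 < 2189 holds -> v = 728 * 3 + 2 = 2186.
Iteration 6: 2186 < 2189 holds -> v = 2186 * 3 + 2 = 6560.
Iteration 7: 6560 < 2189 fails; recursion stops.
Total rows emitted: 7.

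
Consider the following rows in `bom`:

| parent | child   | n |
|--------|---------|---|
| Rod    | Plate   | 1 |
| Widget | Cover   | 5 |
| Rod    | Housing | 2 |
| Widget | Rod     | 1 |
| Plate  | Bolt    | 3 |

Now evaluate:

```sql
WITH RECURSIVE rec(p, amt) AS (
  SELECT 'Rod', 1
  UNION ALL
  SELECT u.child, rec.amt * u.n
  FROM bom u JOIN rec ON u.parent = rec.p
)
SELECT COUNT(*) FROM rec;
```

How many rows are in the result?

4

Base: (Rod, amt=1).
Iteration 1: components of {Rod} -> Housing = 1*2 = 2, Plate = 1*1 = 1.
Iteration 2: components of {Housing,Plate} -> Bolt = 1*3 = 3.
Iteration 3: no further components; recursion stops.
Total rows emitted: 4.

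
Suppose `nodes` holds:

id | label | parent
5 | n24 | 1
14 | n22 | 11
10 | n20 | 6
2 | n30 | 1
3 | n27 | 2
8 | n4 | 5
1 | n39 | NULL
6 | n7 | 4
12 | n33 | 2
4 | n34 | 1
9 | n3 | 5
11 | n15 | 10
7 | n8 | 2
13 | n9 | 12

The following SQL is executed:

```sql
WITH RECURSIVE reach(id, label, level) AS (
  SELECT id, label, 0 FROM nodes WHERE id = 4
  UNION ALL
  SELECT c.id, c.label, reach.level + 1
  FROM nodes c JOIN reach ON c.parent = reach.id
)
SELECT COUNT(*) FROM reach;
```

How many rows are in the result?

Base: id=4 (n34) at level 0.
Iteration 1: rows with parent in {4} -> n7 (id 6, level 1).
Iteration 2: rows with parent in {6} -> n20 (id 10, level 2).
Iteration 3: rows with parent in {10} -> n15 (id 11, level 3).
Iteration 4: rows with parent in {11} -> n22 (id 14, level 4).
Iteration 5: no rows with parent in {14}; recursion stops.
Total rows emitted: 5.

5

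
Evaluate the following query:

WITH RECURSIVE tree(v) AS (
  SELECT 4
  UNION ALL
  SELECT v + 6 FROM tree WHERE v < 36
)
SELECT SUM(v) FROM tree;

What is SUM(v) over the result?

Base: v=4.
Iteration 1: 4 < 36 holds -> v = 4 + 6 = 10.
Iteration 2: 10 < 36 holds -> v = 10 + 6 = 16.
Iteration 3: 16 < 36 holds -> v = 16 + 6 = 22.
Iteration 4: 22 < 36 holds -> v = 22 + 6 = 28.
Iteration 5: 28 < 36 holds -> v = 28 + 6 = 34.
Iteration 6: 34 < 36 holds -> v = 34 + 6 = 40.
Iteration 7: 40 < 36 fails; recursion stops.
SUM(v) = 4 + 10 + 16 + 22 + 28 + 34 + 40 = 154.

154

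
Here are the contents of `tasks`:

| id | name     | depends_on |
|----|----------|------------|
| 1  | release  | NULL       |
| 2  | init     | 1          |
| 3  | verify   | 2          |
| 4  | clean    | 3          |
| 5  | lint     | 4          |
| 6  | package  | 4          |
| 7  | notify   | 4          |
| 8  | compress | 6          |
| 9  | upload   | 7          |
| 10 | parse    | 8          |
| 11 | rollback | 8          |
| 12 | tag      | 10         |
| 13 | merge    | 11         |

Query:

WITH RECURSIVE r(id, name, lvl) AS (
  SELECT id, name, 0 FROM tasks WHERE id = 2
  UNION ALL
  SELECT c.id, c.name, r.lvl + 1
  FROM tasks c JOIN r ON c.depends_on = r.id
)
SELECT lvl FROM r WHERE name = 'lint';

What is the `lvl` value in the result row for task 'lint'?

3

Base: id=2 (init) at lvl 0.
Iteration 1: rows with depends_on in {2} -> verify (id 3, lvl 1).
Iteration 2: rows with depends_on in {3} -> clean (id 4, lvl 2).
Iteration 3: rows with depends_on in {4} -> lint (id 5, lvl 3), package (id 6, lvl 3), notify (id 7, lvl 3).
Iteration 4: rows with depends_on in {5,6,7} -> compress (id 8, lvl 4), upload (id 9, lvl 4).
Iteration 5: rows with depends_on in {8,9} -> parse (id 10, lvl 5), rollback (id 11, lvl 5).
Iteration 6: rows with depends_on in {10,11} -> tag (id 12, lvl 6), merge (id 13, lvl 6).
Iteration 7: no rows with depends_on in {12,13}; recursion stops.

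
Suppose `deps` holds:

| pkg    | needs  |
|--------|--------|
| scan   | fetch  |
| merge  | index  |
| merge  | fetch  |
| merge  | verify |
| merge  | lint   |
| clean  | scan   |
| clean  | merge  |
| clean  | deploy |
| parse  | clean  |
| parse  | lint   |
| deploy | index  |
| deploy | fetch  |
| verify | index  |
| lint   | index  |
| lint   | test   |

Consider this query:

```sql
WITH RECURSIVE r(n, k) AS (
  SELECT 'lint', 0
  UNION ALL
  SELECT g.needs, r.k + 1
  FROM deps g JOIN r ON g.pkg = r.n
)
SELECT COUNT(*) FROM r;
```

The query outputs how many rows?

Base: (lint, k=0).
Iteration 1: edges from {lint} -> (index, k=1), (test, k=1).
Iteration 2: no outgoing edges from {index,test}; recursion stops.
Total rows emitted: 3.

3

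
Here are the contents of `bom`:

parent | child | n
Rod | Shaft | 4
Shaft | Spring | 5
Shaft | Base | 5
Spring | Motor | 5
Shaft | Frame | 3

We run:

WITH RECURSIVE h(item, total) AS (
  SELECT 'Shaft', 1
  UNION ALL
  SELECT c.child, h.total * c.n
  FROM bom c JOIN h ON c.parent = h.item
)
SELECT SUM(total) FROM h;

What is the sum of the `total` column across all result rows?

39

Base: (Shaft, total=1).
Iteration 1: components of {Shaft} -> Base = 1*5 = 5, Frame = 1*3 = 3, Spring = 1*5 = 5.
Iteration 2: components of {Base,Frame,Spring} -> Motor = 5*5 = 25.
Iteration 3: no further components; recursion stops.
SUM(total) = 1 + 5 + 5 + 3 + 25 = 39.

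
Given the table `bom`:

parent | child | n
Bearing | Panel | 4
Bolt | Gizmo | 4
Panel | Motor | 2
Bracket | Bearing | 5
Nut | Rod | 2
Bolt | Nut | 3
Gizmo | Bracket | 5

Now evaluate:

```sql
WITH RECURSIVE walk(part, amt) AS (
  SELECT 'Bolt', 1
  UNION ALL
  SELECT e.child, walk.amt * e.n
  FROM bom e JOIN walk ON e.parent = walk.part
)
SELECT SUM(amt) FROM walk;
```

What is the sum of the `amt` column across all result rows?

1334

Base: (Bolt, amt=1).
Iteration 1: components of {Bolt} -> Gizmo = 1*4 = 4, Nut = 1*3 = 3.
Iteration 2: components of {Gizmo,Nut} -> Bracket = 4*5 = 20, Rod = 3*2 = 6.
Iteration 3: components of {Bracket,Rod} -> Bearing = 20*5 = 100.
Iteration 4: components of {Bearing} -> Panel = 100*4 = 400.
Iteration 5: components of {Panel} -> Motor = 400*2 = 800.
Iteration 6: no further components; recursion stops.
SUM(amt) = 1 + 4 + 3 + 20 + 6 + 100 + 400 + 800 = 1334.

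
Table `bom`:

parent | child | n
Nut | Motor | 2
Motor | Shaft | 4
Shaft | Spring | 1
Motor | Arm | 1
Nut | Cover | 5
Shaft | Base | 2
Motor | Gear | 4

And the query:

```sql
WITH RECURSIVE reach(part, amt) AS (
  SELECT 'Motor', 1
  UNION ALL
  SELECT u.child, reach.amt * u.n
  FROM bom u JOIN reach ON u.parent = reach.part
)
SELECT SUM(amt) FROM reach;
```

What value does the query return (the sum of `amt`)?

Base: (Motor, amt=1).
Iteration 1: components of {Motor} -> Arm = 1*1 = 1, Gear = 1*4 = 4, Shaft = 1*4 = 4.
Iteration 2: components of {Arm,Gear,Shaft} -> Base = 4*2 = 8, Spring = 4*1 = 4.
Iteration 3: no further components; recursion stops.
SUM(amt) = 1 + 4 + 1 + 4 + 4 + 8 = 22.

22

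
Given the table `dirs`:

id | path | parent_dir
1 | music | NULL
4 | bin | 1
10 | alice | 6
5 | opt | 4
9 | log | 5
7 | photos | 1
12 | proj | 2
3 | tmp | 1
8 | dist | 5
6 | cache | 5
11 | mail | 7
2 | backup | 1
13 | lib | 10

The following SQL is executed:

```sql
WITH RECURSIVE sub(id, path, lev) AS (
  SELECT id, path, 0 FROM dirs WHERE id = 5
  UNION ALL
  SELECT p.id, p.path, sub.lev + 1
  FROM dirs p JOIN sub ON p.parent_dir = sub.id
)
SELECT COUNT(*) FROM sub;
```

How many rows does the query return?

6

Base: id=5 (opt) at lev 0.
Iteration 1: rows with parent_dir in {5} -> cache (id 6, lev 1), dist (id 8, lev 1), log (id 9, lev 1).
Iteration 2: rows with parent_dir in {6,8,9} -> alice (id 10, lev 2).
Iteration 3: rows with parent_dir in {10} -> lib (id 13, lev 3).
Iteration 4: no rows with parent_dir in {13}; recursion stops.
Total rows emitted: 6.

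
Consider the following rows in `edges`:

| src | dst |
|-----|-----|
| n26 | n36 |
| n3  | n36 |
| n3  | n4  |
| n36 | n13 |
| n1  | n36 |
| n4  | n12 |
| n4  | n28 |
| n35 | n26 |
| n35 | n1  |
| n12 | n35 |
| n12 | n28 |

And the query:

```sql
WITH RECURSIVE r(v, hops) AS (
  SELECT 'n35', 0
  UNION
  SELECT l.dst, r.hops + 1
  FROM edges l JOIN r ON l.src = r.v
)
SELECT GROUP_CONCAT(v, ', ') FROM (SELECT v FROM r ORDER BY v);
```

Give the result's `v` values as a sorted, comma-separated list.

n1, n13, n26, n35, n36

Base: (n35, hops=0).
Iteration 1: edges from {n35} -> (n1, hops=1), (n26, hops=1).
Iteration 2: edges from {n1,n26} -> (n36, hops=2). [UNION drops 1 duplicate row(s)]
Iteration 3: edges from {n36} -> (n13, hops=3).
Iteration 4: no outgoing edges from {n13}; recursion stops.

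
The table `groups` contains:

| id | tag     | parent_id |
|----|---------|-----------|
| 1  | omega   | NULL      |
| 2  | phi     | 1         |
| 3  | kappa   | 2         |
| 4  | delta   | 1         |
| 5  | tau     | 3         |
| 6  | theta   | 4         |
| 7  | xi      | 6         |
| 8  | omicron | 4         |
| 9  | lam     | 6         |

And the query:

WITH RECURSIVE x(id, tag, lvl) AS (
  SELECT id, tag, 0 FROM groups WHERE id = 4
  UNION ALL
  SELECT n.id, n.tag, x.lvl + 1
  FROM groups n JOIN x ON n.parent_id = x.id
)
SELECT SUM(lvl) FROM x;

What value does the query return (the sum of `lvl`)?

Base: id=4 (delta) at lvl 0.
Iteration 1: rows with parent_id in {4} -> theta (id 6, lvl 1), omicron (id 8, lvl 1).
Iteration 2: rows with parent_id in {6,8} -> xi (id 7, lvl 2), lam (id 9, lvl 2).
Iteration 3: no rows with parent_id in {7,9}; recursion stops.
SUM(lvl) = 0 + 1 + 1 + 2 + 2 = 6.

6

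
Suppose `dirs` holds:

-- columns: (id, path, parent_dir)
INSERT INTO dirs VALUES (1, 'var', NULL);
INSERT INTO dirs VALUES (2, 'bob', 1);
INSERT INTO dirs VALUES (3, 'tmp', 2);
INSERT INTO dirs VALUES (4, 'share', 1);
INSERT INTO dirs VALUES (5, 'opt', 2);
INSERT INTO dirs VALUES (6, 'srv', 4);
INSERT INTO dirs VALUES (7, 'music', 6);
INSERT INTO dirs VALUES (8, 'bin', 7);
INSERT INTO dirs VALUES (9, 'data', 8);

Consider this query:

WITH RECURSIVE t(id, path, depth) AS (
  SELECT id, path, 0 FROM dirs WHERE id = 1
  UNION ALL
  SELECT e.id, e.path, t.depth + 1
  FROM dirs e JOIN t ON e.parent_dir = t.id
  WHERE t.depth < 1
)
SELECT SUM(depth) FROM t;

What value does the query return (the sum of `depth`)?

2

Base: id=1 (var) at depth 0.
Iteration 1: rows with parent_dir in {1} -> bob (id 2, depth 1), share (id 4, depth 1).
Iteration 2: depth < 1 fails for all current rows; recursion stops.
SUM(depth) = 0 + 1 + 1 = 2.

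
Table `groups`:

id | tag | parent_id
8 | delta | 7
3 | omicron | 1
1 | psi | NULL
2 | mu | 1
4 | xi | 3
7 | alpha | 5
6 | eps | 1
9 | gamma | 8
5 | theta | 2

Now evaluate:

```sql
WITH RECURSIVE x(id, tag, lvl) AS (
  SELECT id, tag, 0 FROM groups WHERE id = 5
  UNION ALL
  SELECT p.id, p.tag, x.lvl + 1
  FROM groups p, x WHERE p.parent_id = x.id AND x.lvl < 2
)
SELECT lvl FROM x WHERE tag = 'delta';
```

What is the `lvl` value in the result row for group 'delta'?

Base: id=5 (theta) at lvl 0.
Iteration 1: rows with parent_id in {5} -> alpha (id 7, lvl 1).
Iteration 2: rows with parent_id in {7} -> delta (id 8, lvl 2).
Iteration 3: lvl < 2 fails for all current rows; recursion stops.

2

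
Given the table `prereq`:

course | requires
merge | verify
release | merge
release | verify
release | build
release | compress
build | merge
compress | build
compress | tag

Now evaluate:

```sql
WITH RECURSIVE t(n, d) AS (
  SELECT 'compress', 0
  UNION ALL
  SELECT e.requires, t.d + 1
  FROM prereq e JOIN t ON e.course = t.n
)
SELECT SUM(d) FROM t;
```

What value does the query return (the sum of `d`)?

7

Base: (compress, d=0).
Iteration 1: edges from {compress} -> (build, d=1), (tag, d=1).
Iteration 2: edges from {build,tag} -> (merge, d=2).
Iteration 3: edges from {merge} -> (verify, d=3).
Iteration 4: no outgoing edges from {verify}; recursion stops.
SUM(d) = 0 + 1 + 1 + 2 + 3 = 7.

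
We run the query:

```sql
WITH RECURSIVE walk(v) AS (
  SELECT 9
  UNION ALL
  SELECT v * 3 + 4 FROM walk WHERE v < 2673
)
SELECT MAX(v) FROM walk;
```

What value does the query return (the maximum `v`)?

8017

Base: v=9.
Iteration 1: 9 < 2673 holds -> v = 9 * 3 + 4 = 31.
Iteration 2: 31 < 2673 holds -> v = 31 * 3 + 4 = 97.
Iteration 3: 97 < 2673 holds -> v = 97 * 3 + 4 = 295.
Iteration 4: 295 < 2673 holds -> v = 295 * 3 + 4 = 889.
Iteration 5: 889 < 2673 holds -> v = 889 * 3 + 4 = 2671.
Iteration 6: 2671 < 2673 holds -> v = 2671 * 3 + 4 = 8017.
Iteration 7: 8017 < 2673 fails; recursion stops.
v values: 9, 31, 97, 295, 889, 2671, 8017; the maximum is 8017.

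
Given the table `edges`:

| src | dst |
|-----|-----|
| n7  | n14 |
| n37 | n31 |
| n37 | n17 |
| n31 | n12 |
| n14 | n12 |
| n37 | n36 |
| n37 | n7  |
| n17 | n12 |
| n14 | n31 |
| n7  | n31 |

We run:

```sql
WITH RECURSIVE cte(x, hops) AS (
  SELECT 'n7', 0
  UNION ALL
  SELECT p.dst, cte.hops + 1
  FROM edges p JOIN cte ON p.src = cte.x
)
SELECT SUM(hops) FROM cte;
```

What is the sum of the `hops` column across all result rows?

11

Base: (n7, hops=0).
Iteration 1: edges from {n7} -> (n14, hops=1), (n31, hops=1).
Iteration 2: edges from {n14,n31} -> (n12, hops=2) x2, (n31, hops=2). [UNION ALL keeps all 3 new rows, including repeats]
Iteration 3: edges from {n12,n31} -> (n12, hops=3).
Iteration 4: no outgoing edges from {n12}; recursion stops.
SUM(hops) = 0 + 1 + 1 + 2 + 2 + 2 + 3 = 11.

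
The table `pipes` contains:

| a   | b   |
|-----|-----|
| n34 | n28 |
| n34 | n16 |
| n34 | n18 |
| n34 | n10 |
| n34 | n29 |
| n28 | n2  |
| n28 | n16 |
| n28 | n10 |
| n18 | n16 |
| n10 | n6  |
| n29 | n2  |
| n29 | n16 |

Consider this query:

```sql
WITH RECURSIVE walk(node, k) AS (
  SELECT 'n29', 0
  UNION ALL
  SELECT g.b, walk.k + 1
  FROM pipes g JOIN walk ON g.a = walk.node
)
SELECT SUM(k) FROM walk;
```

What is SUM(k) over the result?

Base: (n29, k=0).
Iteration 1: edges from {n29} -> (n16, k=1), (n2, k=1).
Iteration 2: no outgoing edges from {n16,n2}; recursion stops.
SUM(k) = 0 + 1 + 1 = 2.

2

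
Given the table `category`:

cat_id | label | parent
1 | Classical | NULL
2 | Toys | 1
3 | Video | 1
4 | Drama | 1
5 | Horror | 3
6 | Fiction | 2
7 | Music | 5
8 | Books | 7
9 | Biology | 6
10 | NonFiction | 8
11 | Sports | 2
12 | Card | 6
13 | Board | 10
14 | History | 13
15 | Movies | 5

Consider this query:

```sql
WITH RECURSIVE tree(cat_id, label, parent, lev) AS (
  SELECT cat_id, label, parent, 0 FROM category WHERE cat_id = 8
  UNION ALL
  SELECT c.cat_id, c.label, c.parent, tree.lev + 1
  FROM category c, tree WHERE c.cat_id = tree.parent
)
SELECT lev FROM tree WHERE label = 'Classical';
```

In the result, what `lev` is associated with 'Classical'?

4

Base: cat_id=8 (Books), parent=7, lev 0.
Iteration 1: join on cat_id=7 -> Music (id 7, parent=5, lev 1).
Iteration 2: join on cat_id=5 -> Horror (id 5, parent=3, lev 2).
Iteration 3: join on cat_id=3 -> Video (id 3, parent=1, lev 3).
Iteration 4: join on cat_id=1 -> Classical (id 1, parent=NULL, lev 4).
Iteration 5: parent is NULL; no match; recursion stops.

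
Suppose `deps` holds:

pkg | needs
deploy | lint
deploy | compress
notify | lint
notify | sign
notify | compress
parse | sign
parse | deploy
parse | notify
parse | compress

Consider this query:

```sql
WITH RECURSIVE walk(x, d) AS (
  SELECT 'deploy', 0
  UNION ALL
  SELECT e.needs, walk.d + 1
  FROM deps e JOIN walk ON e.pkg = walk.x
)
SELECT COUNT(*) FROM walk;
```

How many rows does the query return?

3

Base: (deploy, d=0).
Iteration 1: edges from {deploy} -> (compress, d=1), (lint, d=1).
Iteration 2: no outgoing edges from {compress,lint}; recursion stops.
Total rows emitted: 3.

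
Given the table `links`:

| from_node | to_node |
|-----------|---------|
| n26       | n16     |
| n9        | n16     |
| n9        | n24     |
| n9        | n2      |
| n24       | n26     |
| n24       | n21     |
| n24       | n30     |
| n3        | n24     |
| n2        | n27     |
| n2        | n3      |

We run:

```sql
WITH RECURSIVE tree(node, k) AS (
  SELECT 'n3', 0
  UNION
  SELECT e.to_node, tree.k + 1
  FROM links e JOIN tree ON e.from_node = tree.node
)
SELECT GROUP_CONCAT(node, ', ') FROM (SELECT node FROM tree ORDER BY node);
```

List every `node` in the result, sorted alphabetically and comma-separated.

n16, n21, n24, n26, n3, n30

Base: (n3, k=0).
Iteration 1: edges from {n3} -> (n24, k=1).
Iteration 2: edges from {n24} -> (n21, k=2), (n26, k=2), (n30, k=2).
Iteration 3: edges from {n21,n26,n30} -> (n16, k=3).
Iteration 4: no outgoing edges from {n16}; recursion stops.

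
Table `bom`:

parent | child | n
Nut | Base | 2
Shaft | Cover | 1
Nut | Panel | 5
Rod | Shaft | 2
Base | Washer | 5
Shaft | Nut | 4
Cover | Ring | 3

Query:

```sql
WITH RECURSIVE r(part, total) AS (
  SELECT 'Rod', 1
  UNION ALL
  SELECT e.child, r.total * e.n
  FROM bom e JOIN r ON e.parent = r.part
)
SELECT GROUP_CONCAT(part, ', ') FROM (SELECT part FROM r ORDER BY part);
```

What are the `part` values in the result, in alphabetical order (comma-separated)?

Base, Cover, Nut, Panel, Ring, Rod, Shaft, Washer

Base: (Rod, total=1).
Iteration 1: components of {Rod} -> Shaft = 1*2 = 2.
Iteration 2: components of {Shaft} -> Cover = 2*1 = 2, Nut = 2*4 = 8.
Iteration 3: components of {Cover,Nut} -> Base = 8*2 = 16, Panel = 8*5 = 40, Ring = 2*3 = 6.
Iteration 4: components of {Base,Panel,Ring} -> Washer = 16*5 = 80.
Iteration 5: no further components; recursion stops.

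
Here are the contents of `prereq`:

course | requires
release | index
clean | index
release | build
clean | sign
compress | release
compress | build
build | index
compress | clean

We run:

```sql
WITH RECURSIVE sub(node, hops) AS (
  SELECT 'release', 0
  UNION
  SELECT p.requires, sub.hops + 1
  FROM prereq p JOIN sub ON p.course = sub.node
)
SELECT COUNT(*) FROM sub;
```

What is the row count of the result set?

4

Base: (release, hops=0).
Iteration 1: edges from {release} -> (build, hops=1), (index, hops=1).
Iteration 2: edges from {build,index} -> (index, hops=2).
Iteration 3: no outgoing edges from {index}; recursion stops.
Total rows emitted: 4.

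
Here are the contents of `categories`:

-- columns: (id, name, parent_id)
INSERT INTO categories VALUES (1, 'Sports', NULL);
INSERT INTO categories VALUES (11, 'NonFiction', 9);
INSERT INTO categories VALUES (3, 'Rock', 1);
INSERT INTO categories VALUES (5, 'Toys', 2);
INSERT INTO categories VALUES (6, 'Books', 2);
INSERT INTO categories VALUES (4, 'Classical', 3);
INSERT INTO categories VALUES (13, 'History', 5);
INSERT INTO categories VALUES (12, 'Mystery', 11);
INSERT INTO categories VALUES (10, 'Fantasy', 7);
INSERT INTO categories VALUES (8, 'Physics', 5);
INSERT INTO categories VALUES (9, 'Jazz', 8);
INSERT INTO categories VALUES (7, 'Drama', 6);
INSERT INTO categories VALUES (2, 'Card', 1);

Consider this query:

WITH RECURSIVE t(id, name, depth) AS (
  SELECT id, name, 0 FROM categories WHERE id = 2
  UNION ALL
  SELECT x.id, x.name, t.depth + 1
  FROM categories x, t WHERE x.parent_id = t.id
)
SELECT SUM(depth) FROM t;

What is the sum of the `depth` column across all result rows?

23

Base: id=2 (Card) at depth 0.
Iteration 1: rows with parent_id in {2} -> Toys (id 5, depth 1), Books (id 6, depth 1).
Iteration 2: rows with parent_id in {5,6} -> Drama (id 7, depth 2), Physics (id 8, depth 2), History (id 13, depth 2).
Iteration 3: rows with parent_id in {7,8,13} -> Jazz (id 9, depth 3), Fantasy (id 10, depth 3).
Iteration 4: rows with parent_id in {9,10} -> NonFiction (id 11, depth 4).
Iteration 5: rows with parent_id in {11} -> Mystery (id 12, depth 5).
Iteration 6: no rows with parent_id in {12}; recursion stops.
SUM(depth) = 0 + 1 + 1 + 2 + 2 + 2 + 3 + 3 + 4 + 5 = 23.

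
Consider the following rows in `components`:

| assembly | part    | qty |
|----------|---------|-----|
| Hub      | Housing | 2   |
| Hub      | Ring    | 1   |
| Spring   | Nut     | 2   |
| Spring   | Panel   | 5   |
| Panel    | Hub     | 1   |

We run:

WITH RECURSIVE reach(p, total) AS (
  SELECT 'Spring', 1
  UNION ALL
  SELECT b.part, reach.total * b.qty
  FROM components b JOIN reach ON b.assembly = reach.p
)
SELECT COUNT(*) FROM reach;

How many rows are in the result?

Base: (Spring, total=1).
Iteration 1: components of {Spring} -> Nut = 1*2 = 2, Panel = 1*5 = 5.
Iteration 2: components of {Nut,Panel} -> Hub = 5*1 = 5.
Iteration 3: components of {Hub} -> Housing = 5*2 = 10, Ring = 5*1 = 5.
Iteration 4: no further components; recursion stops.
Total rows emitted: 6.

6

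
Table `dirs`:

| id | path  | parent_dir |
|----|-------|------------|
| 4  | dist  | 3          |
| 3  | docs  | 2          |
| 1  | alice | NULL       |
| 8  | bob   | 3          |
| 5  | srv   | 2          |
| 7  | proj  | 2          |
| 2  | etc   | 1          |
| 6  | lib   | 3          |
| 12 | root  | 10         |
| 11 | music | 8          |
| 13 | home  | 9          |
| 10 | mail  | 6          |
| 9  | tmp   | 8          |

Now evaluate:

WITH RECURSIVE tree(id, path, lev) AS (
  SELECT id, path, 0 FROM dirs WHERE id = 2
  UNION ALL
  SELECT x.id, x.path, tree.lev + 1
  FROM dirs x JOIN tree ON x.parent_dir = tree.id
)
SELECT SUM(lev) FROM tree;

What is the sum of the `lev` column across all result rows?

26

Base: id=2 (etc) at lev 0.
Iteration 1: rows with parent_dir in {2} -> docs (id 3, lev 1), srv (id 5, lev 1), proj (id 7, lev 1).
Iteration 2: rows with parent_dir in {3,5,7} -> dist (id 4, lev 2), lib (id 6, lev 2), bob (id 8, lev 2).
Iteration 3: rows with parent_dir in {4,6,8} -> tmp (id 9, lev 3), mail (id 10, lev 3), music (id 11, lev 3).
Iteration 4: rows with parent_dir in {9,10,11} -> root (id 12, lev 4), home (id 13, lev 4).
Iteration 5: no rows with parent_dir in {12,13}; recursion stops.
SUM(lev) = 0 + 1 + 1 + 1 + 2 + 2 + 2 + 3 + 3 + 3 + 4 + 4 = 26.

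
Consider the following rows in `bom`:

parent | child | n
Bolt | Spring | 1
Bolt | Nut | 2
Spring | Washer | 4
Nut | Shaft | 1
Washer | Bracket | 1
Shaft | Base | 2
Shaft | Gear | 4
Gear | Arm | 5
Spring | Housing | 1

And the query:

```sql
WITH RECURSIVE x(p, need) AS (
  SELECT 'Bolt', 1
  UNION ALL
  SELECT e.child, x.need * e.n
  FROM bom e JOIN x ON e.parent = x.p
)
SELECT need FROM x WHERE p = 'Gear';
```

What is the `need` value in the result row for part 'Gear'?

8

Base: (Bolt, need=1).
Iteration 1: components of {Bolt} -> Nut = 1*2 = 2, Spring = 1*1 = 1.
Iteration 2: components of {Nut,Spring} -> Housing = 1*1 = 1, Shaft = 2*1 = 2, Washer = 1*4 = 4.
Iteration 3: components of {Housing,Shaft,Washer} -> Base = 2*2 = 4, Bracket = 4*1 = 4, Gear = 2*4 = 8.
Iteration 4: components of {Base,Bracket,Gear} -> Arm = 8*5 = 40.
Iteration 5: no further components; recursion stops.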